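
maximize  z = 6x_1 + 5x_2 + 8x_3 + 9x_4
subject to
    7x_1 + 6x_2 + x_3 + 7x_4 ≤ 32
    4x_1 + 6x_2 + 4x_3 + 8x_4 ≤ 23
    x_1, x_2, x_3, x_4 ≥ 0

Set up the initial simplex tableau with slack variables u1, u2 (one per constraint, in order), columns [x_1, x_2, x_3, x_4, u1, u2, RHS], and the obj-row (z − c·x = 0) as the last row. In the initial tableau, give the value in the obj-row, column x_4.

The obj-row carries the negated objective coefficients: the x_4 entry is -9.

-9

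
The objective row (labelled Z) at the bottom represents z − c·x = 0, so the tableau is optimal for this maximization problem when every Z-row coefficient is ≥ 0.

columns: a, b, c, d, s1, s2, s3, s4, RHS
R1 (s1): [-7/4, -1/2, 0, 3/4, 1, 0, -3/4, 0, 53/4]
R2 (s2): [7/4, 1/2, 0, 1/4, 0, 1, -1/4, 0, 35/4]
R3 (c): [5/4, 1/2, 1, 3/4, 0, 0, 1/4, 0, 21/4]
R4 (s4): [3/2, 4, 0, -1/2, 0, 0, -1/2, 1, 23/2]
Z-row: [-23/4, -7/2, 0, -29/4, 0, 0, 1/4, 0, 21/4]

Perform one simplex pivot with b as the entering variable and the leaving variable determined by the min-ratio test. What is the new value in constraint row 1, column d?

11/16

Ratio test on column b — row 1: entry -1/2 ≤ 0; row 2: (35/4)/(1/2) = 35/2; row 3: (21/4)/(1/2) = 21/2; row 4: (23/2)/4 = 23/8. Minimum is 23/8 at row 4 (s4 leaves); pivot element 4.
Divide row 4 by 4; eliminate column b from the other rows.
Row 1 update in column d: 3/4 − (-1/2)·(-1/8) = 11/16.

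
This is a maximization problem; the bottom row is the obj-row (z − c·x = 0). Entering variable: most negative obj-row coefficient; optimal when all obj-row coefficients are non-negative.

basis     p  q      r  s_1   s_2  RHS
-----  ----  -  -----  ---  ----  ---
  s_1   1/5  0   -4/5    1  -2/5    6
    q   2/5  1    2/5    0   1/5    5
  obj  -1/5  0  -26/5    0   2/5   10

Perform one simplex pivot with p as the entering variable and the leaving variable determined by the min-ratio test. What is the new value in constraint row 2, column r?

Ratio test on column p — row 1: 6/(1/5) = 30; row 2: 5/(2/5) = 25/2. Minimum is 25/2 at row 2 (q leaves); pivot element 2/5.
Divide row 2 by 2/5; eliminate column p from the other rows.
In the new row 2, the r entry is the old entry divided by the pivot: (2/5)/(2/5) = 1.

1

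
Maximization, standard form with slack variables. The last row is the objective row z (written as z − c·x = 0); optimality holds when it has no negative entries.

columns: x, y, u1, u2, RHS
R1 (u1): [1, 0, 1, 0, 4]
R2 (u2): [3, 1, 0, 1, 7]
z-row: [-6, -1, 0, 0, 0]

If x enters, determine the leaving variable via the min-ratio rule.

Column x entries and ratios — u1: 4/1 = 4; u2: 7/3 = 7/3.
Smallest ratio is 7/3 in the row of u2, so u2 leaves.

u2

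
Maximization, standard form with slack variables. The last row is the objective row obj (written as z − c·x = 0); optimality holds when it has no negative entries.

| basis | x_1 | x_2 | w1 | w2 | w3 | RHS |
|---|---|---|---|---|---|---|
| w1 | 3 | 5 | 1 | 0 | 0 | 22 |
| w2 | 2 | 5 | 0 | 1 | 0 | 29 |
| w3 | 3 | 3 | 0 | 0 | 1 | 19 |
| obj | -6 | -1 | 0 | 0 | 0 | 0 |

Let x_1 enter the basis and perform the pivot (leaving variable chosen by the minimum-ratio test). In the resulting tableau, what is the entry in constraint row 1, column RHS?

3

Ratio test on column x_1 — row 1: 22/3 = 22/3; row 2: 29/2 = 29/2; row 3: 19/3 = 19/3. Minimum is 19/3 at row 3 (w3 leaves); pivot element 3.
Divide row 3 by 3; eliminate column x_1 from the other rows.
Row 1 update in column RHS: 22 − 3·(19/3) = 3.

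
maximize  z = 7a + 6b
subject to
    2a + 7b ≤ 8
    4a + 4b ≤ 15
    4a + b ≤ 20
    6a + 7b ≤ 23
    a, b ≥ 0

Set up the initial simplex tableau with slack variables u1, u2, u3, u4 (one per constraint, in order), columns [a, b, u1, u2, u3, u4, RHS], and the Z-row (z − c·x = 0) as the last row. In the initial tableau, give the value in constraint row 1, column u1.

1

Slack u1 belongs to constraint 1; its column is the unit vector e_1, so the entry in row 1 is 1.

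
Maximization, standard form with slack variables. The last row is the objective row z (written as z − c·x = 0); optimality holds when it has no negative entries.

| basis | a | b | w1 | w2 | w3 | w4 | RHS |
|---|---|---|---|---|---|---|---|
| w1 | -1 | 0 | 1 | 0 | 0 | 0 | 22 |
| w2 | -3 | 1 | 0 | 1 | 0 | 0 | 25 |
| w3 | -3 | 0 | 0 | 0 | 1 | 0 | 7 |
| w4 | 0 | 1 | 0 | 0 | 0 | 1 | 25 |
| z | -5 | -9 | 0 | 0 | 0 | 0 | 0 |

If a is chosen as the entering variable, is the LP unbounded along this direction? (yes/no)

yes

Every constraint-row entry in column a is ≤ 0, so increasing a is unbounded.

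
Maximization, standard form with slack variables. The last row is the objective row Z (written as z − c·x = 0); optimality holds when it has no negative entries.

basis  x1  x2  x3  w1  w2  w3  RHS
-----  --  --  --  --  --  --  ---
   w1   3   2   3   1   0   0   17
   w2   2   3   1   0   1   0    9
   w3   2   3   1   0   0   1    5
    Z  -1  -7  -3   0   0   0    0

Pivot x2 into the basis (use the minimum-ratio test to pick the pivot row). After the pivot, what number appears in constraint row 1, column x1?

5/3

Ratio test on column x2 — row 1: 17/2 = 17/2; row 2: 9/3 = 3; row 3: 5/3 = 5/3. Minimum is 5/3 at row 3 (w3 leaves); pivot element 3.
Divide row 3 by 3; eliminate column x2 from the other rows.
Row 1 update in column x1: 3 − 2·(2/3) = 5/3.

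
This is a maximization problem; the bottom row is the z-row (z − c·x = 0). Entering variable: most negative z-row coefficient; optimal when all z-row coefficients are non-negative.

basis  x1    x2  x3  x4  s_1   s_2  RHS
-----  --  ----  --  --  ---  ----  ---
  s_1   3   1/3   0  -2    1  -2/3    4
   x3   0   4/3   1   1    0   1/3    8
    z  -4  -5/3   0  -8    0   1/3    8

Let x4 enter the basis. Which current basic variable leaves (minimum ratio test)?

x3

Column x4 entries and ratios — s_1: -2 ≤ 0, skip; x3: 8/1 = 8.
Smallest ratio is 8 in the row of x3, so x3 leaves.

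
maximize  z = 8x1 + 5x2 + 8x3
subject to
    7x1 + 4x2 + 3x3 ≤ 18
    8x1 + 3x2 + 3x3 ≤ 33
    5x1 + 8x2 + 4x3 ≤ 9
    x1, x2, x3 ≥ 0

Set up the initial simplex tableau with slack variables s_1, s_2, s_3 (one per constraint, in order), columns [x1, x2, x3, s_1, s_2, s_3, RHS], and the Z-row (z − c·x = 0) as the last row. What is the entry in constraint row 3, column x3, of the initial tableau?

4

Constraint 3 has coefficient 4 on x3.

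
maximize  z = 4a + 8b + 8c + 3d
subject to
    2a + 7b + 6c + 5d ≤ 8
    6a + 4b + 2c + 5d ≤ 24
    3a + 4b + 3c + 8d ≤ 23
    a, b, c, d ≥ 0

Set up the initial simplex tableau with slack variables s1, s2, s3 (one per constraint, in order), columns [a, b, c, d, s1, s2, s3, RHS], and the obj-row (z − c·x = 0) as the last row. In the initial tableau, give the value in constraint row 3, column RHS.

The RHS of constraint 3 is b_3 = 23.

23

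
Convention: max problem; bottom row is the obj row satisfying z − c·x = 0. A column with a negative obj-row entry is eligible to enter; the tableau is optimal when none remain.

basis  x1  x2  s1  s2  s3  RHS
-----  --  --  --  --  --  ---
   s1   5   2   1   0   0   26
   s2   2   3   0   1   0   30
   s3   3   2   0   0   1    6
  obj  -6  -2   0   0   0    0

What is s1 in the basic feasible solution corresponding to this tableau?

26

s1 is basic (row 1); its value is the RHS of that row, 26.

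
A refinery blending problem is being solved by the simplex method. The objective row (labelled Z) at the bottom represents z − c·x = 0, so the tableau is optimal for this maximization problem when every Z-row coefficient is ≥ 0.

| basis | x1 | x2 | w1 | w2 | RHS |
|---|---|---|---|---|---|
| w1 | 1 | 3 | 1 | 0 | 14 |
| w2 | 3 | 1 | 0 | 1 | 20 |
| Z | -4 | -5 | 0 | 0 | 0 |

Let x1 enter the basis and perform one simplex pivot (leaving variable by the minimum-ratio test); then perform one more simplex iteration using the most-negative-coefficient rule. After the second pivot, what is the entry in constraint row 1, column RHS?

Ratio test on column x1 — row 1: 14/1 = 14; row 2: 20/3 = 20/3. Minimum is 20/3 at row 2 (w2 leaves); pivot element 3.
Divide row 2 by 3; eliminate column x1 from the other rows.
Second iteration: most negative Z-row entry is -11/3 in column x2, so x2 enters.
Ratio test on column x2 — row 1: (22/3)/(8/3) = 11/4; row 2: (20/3)/(1/3) = 20. Minimum is 11/4 at row 1 (w1 leaves); pivot element 8/3.
Divide row 1 by 8/3; eliminate column x2 from the other rows.
After both pivots, the entry at constraint row 1, column RHS is 11/4.

11/4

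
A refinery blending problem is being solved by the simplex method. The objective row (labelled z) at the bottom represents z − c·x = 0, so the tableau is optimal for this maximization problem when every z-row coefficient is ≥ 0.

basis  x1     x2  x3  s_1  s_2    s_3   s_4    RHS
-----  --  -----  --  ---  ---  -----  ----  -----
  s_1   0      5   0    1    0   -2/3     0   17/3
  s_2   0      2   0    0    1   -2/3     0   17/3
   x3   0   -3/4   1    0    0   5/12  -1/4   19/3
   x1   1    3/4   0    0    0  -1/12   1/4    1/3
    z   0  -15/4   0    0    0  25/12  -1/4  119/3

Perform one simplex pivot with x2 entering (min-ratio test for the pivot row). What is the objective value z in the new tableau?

124/3

Ratio test on column x2 — row 1: (17/3)/5 = 17/15; row 2: (17/3)/2 = 17/6; row 3: entry -3/4 ≤ 0; row 4: (1/3)/(3/4) = 4/9. Minimum is 4/9 at row 4 (x1 leaves); pivot element 3/4.
Pivot on row 4; the z-row RHS becomes 119/3 − (-15/4)·(4/9) = 124/3.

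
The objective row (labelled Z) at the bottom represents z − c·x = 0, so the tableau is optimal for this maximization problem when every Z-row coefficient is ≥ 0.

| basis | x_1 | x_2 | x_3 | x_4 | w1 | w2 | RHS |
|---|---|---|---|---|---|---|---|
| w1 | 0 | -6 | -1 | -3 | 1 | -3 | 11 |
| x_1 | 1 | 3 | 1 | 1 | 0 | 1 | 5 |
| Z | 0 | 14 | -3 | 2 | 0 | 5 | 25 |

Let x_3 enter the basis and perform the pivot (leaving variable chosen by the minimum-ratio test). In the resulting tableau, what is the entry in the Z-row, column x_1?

3

Ratio test on column x_3 — row 1: entry -1 ≤ 0; row 2: 5/1 = 5. Minimum is 5 at row 2 (x_1 leaves); pivot element 1.
Divide row 2 by 1; eliminate column x_3 from the other rows.
Z-row update in column x_1: 0 − (-3)·1 = 3.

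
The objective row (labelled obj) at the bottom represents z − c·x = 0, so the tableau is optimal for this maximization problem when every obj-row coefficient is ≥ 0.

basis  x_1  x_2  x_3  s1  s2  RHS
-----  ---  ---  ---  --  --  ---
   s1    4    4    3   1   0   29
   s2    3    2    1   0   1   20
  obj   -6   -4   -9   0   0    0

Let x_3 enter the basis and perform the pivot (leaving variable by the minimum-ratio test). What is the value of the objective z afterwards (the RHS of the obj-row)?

87

Ratio test on column x_3 — row 1: 29/3 = 29/3; row 2: 20/1 = 20. Minimum is 29/3 at row 1 (s1 leaves); pivot element 3.
Pivot on row 1; the obj-row RHS becomes 0 − (-9)·(29/3) = 87.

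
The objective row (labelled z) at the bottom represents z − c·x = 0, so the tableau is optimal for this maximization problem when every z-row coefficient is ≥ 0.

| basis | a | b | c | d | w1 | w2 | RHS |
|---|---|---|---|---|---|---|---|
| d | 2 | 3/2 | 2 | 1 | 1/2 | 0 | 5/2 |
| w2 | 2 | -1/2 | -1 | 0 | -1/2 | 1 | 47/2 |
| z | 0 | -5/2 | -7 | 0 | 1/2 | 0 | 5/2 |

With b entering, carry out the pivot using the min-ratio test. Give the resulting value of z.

Ratio test on column b — row 1: (5/2)/(3/2) = 5/3; row 2: entry -1/2 ≤ 0. Minimum is 5/3 at row 1 (d leaves); pivot element 3/2.
Pivot on row 1; the z-row RHS becomes 5/2 − (-5/2)·(5/3) = 20/3.

20/3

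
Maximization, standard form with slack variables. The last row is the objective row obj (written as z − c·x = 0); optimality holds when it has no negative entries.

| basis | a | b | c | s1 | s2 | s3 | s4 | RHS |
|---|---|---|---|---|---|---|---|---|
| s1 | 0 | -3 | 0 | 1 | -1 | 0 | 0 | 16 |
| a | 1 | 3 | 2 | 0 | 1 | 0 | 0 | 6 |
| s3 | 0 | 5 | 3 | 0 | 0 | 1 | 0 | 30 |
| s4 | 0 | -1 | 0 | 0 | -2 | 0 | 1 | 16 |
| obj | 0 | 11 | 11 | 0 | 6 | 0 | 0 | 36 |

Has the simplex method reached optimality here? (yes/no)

yes

Every obj-row coefficient is ≥ 0, so the tableau is optimal.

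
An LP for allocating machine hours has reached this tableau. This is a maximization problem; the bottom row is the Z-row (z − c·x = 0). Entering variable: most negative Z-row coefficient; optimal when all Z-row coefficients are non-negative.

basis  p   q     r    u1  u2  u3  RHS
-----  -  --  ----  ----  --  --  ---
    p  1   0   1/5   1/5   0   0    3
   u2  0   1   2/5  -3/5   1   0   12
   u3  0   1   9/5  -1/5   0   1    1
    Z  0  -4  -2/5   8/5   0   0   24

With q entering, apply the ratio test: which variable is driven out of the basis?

u3

Column q entries and ratios — p: 0 ≤ 0, skip; u2: 12/1 = 12; u3: 1/1 = 1.
Smallest ratio is 1 in the row of u3, so u3 leaves.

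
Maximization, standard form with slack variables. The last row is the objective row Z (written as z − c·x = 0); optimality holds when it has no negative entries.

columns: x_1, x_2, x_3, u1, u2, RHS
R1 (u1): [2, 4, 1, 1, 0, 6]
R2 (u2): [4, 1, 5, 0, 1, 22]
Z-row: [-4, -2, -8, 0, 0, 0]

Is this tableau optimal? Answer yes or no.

no

The Z-row has a negative entry -8 in column x_3, so it is not optimal.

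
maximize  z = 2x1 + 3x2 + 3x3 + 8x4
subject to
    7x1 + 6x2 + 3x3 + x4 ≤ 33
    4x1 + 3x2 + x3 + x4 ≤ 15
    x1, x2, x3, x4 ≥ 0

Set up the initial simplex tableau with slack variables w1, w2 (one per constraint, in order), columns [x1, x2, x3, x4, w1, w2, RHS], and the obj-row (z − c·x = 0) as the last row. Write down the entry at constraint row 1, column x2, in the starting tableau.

6

Constraint 1 has coefficient 6 on x2.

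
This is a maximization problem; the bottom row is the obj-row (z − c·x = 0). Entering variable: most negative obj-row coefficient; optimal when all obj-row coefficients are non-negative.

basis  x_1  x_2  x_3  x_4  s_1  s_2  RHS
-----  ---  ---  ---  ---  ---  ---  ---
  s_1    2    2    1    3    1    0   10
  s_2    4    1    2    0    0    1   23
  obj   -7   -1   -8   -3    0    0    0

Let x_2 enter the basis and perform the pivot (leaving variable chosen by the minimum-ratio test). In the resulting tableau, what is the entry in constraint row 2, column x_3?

3/2

Ratio test on column x_2 — row 1: 10/2 = 5; row 2: 23/1 = 23. Minimum is 5 at row 1 (s_1 leaves); pivot element 2.
Divide row 1 by 2; eliminate column x_2 from the other rows.
Row 2 update in column x_3: 2 − 1·(1/2) = 3/2.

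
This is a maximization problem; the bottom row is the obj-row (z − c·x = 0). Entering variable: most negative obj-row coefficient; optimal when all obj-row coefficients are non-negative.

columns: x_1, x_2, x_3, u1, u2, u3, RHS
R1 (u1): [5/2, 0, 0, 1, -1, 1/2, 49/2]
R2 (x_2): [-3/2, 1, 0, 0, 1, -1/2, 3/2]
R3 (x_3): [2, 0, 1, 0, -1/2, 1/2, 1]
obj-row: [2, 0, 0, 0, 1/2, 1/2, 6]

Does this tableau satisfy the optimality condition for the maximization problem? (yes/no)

yes

Every obj-row coefficient is ≥ 0, so the tableau is optimal.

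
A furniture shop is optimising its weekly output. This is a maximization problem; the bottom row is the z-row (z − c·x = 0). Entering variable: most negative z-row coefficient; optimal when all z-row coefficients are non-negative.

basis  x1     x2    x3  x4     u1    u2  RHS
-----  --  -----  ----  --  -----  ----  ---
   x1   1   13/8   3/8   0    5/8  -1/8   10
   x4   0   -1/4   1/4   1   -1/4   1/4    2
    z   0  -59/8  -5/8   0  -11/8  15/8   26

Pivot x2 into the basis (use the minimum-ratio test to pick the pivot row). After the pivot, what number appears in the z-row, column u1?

19/13

Ratio test on column x2 — row 1: 10/(13/8) = 80/13; row 2: entry -1/4 ≤ 0. Minimum is 80/13 at row 1 (x1 leaves); pivot element 13/8.
Divide row 1 by 13/8; eliminate column x2 from the other rows.
z-row update in column u1: -11/8 − (-59/8)·(5/13) = 19/13.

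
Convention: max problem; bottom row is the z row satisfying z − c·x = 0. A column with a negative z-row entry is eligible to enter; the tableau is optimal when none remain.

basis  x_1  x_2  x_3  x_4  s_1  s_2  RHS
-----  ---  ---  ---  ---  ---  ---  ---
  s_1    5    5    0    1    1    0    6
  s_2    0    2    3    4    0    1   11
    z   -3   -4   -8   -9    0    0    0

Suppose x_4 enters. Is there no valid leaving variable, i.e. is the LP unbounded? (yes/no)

no

Column x_4 has positive entries in row(s) 1, 2, so the ratio test bounds it — not unbounded.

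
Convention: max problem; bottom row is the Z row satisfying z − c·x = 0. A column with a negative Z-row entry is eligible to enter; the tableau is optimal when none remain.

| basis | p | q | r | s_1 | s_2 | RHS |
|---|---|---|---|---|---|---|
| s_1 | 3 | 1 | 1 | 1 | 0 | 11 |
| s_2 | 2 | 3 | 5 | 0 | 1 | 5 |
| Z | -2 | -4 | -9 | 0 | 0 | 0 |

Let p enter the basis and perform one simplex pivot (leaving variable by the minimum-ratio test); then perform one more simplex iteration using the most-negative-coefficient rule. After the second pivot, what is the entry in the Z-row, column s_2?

Ratio test on column p — row 1: 11/3 = 11/3; row 2: 5/2 = 5/2. Minimum is 5/2 at row 2 (s_2 leaves); pivot element 2.
Divide row 2 by 2; eliminate column p from the other rows.
Second iteration: most negative Z-row entry is -4 in column r, so r enters.
Ratio test on column r — row 1: entry -13/2 ≤ 0; row 2: (5/2)/(5/2) = 1. Minimum is 1 at row 2 (p leaves); pivot element 5/2.
Divide row 2 by 5/2; eliminate column r from the other rows.
After both pivots, the entry at the Z-row, column s_2 is 9/5.

9/5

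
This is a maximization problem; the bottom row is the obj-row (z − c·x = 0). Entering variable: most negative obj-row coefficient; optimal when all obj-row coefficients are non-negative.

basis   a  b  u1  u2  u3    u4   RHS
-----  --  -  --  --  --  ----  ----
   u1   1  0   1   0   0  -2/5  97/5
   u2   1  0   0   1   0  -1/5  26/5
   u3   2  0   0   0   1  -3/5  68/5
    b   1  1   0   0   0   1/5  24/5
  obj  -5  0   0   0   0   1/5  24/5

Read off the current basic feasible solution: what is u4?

0

u4 is not in the basis, so in the current basic feasible solution u4 = 0.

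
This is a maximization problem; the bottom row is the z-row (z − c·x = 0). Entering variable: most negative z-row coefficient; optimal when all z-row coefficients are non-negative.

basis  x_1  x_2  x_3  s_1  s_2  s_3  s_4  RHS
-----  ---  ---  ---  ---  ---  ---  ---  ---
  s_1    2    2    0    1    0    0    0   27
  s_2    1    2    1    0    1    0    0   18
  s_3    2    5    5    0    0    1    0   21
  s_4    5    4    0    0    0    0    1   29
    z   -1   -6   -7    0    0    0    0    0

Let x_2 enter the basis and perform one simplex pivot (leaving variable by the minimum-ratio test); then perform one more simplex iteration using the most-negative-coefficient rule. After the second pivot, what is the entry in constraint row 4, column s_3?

0

Ratio test on column x_2 — row 1: 27/2 = 27/2; row 2: 18/2 = 9; row 3: 21/5 = 21/5; row 4: 29/4 = 29/4. Minimum is 21/5 at row 3 (s_3 leaves); pivot element 5.
Divide row 3 by 5; eliminate column x_2 from the other rows.
Second iteration: most negative z-row entry is -1 in column x_3, so x_3 enters.
Ratio test on column x_3 — row 1: entry -2 ≤ 0; row 2: entry -1 ≤ 0; row 3: (21/5)/1 = 21/5; row 4: entry -4 ≤ 0. Minimum is 21/5 at row 3 (x_2 leaves); pivot element 1.
Divide row 3 by 1; eliminate column x_3 from the other rows.
After both pivots, the entry at constraint row 4, column s_3 is 0.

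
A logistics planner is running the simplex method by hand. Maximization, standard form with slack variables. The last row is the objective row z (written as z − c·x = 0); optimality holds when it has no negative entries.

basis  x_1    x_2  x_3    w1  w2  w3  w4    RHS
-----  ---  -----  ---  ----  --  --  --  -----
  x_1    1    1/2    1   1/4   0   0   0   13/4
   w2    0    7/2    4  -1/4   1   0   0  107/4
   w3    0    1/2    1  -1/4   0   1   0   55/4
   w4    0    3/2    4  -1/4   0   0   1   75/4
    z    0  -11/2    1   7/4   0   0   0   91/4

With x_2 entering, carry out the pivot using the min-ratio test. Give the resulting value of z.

117/2

Ratio test on column x_2 — row 1: (13/4)/(1/2) = 13/2; row 2: (107/4)/(7/2) = 107/14; row 3: (55/4)/(1/2) = 55/2; row 4: (75/4)/(3/2) = 25/2. Minimum is 13/2 at row 1 (x_1 leaves); pivot element 1/2.
Pivot on row 1; the z-row RHS becomes 91/4 − (-11/2)·(13/2) = 117/2.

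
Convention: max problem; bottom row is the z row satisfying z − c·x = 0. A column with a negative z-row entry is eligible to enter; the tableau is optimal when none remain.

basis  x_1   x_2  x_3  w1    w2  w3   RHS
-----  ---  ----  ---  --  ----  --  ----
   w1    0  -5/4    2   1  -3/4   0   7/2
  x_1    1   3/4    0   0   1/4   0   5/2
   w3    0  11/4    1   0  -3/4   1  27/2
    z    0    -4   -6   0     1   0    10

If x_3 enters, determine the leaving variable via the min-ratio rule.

w1

Column x_3 entries and ratios — w1: (7/2)/2 = 7/4; x_1: 0 ≤ 0, skip; w3: (27/2)/1 = 27/2.
Smallest ratio is 7/4 in the row of w1, so w1 leaves.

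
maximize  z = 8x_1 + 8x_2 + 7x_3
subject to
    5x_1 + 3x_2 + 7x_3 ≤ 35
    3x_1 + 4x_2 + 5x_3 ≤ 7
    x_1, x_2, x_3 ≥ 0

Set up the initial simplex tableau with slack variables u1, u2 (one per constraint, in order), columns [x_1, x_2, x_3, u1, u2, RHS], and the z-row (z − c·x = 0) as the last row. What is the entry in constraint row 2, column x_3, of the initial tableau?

Constraint 2 has coefficient 5 on x_3.

5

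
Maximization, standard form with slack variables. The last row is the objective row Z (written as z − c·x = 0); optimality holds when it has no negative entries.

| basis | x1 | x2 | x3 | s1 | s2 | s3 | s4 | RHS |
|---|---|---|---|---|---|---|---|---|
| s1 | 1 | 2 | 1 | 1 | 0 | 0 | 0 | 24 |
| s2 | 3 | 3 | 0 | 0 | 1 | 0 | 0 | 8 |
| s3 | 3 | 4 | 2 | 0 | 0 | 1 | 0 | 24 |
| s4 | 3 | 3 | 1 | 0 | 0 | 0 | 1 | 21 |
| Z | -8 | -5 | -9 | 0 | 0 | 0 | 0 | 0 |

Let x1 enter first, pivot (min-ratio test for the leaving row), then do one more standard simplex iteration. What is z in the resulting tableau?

280/3

Ratio test on column x1 — row 1: 24/1 = 24; row 2: 8/3 = 8/3; row 3: 24/3 = 8; row 4: 21/3 = 7. Minimum is 8/3 at row 2 (s2 leaves); pivot element 3.
Pivot on row 2; the Z-row RHS becomes 0 − (-8)·(8/3) = 64/3.
Next entering variable (most negative Z-row entry -9): x3.
Ratio test on column x3 — row 1: (64/3)/1 = 64/3; row 2: entry 0 ≤ 0; row 3: 16/2 = 8; row 4: 13/1 = 13. Minimum is 8 at row 3 (s3 leaves); pivot element 2.
After the second pivot the Z-row RHS is 64/3 − (-9)·8 = 280/3.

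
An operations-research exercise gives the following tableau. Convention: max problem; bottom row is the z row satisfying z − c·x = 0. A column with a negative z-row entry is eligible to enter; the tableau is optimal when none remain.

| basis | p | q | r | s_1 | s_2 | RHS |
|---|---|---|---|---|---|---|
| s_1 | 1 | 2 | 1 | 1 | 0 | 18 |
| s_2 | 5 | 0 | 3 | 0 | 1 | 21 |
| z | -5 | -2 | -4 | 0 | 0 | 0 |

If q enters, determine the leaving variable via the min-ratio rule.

s_1

Column q entries and ratios — s_1: 18/2 = 9; s_2: 0 ≤ 0, skip.
Smallest ratio is 9 in the row of s_1, so s_1 leaves.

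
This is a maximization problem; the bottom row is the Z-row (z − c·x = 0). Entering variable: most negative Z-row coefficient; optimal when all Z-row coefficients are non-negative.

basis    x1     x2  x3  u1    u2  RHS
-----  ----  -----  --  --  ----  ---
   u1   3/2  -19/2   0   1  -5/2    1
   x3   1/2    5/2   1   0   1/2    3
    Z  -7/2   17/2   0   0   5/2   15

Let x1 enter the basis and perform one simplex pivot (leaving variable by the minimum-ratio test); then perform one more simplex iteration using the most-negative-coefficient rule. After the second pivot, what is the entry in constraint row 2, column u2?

Ratio test on column x1 — row 1: 1/(3/2) = 2/3; row 2: 3/(1/2) = 6. Minimum is 2/3 at row 1 (u1 leaves); pivot element 3/2.
Divide row 1 by 3/2; eliminate column x1 from the other rows.
Second iteration: most negative Z-row entry is -41/3 in column x2, so x2 enters.
Ratio test on column x2 — row 1: entry -19/3 ≤ 0; row 2: (8/3)/(17/3) = 8/17. Minimum is 8/17 at row 2 (x3 leaves); pivot element 17/3.
Divide row 2 by 17/3; eliminate column x2 from the other rows.
After both pivots, the entry at constraint row 2, column u2 is 4/17.

4/17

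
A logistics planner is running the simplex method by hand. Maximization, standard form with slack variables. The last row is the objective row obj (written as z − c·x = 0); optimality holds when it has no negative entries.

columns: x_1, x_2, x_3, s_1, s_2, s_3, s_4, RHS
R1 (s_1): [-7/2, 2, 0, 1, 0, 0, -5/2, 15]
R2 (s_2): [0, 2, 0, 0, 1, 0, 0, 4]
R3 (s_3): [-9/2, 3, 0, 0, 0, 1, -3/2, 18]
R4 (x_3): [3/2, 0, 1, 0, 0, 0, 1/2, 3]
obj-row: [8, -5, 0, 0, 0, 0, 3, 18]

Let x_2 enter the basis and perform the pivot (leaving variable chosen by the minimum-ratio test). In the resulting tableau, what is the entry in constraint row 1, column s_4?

Ratio test on column x_2 — row 1: 15/2 = 15/2; row 2: 4/2 = 2; row 3: 18/3 = 6; row 4: entry 0 ≤ 0. Minimum is 2 at row 2 (s_2 leaves); pivot element 2.
Divide row 2 by 2; eliminate column x_2 from the other rows.
Row 1 update in column s_4: -5/2 − 2·0 = -5/2.

-5/2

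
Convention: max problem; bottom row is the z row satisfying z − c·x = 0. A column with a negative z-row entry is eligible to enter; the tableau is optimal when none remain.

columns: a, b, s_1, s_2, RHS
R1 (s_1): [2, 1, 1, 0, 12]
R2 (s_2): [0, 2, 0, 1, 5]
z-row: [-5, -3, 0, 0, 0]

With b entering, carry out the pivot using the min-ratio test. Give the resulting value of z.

Ratio test on column b — row 1: 12/1 = 12; row 2: 5/2 = 5/2. Minimum is 5/2 at row 2 (s_2 leaves); pivot element 2.
Pivot on row 2; the z-row RHS becomes 0 − (-3)·(5/2) = 15/2.

15/2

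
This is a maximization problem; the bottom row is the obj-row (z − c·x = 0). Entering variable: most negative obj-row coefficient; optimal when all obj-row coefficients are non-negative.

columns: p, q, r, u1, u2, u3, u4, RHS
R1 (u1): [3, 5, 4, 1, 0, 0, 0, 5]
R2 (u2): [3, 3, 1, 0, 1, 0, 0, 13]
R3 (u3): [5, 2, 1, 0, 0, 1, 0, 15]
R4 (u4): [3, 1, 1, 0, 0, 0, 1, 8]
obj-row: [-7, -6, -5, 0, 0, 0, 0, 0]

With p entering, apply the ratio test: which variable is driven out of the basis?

Column p entries and ratios — u1: 5/3 = 5/3; u2: 13/3 = 13/3; u3: 15/5 = 3; u4: 8/3 = 8/3.
Smallest ratio is 5/3 in the row of u1, so u1 leaves.

u1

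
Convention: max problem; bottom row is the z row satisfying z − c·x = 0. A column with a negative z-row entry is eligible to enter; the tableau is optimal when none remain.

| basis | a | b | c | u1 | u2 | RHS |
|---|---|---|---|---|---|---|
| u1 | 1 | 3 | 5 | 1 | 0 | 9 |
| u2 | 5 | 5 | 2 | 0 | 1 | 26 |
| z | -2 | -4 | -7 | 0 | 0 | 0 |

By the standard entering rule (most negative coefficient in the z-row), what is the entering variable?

c

Negative z-row entries: a: -2, b: -4, c: -7.
The most negative is -7 in column c, so c enters.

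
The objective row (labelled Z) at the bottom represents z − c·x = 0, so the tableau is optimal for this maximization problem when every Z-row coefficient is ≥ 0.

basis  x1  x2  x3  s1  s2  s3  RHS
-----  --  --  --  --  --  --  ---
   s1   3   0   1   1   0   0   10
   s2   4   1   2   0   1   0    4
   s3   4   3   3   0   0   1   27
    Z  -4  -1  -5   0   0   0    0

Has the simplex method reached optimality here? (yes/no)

The Z-row has a negative entry -5 in column x3, so it is not optimal.

no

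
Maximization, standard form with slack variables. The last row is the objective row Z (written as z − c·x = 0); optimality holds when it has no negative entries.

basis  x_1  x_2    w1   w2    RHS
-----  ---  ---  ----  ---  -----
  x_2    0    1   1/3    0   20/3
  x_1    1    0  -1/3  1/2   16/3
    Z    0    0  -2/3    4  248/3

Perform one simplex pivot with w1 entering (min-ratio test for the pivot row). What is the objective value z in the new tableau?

Ratio test on column w1 — row 1: (20/3)/(1/3) = 20; row 2: entry -1/3 ≤ 0. Minimum is 20 at row 1 (x_2 leaves); pivot element 1/3.
Pivot on row 1; the Z-row RHS becomes 248/3 − (-2/3)·20 = 96.

96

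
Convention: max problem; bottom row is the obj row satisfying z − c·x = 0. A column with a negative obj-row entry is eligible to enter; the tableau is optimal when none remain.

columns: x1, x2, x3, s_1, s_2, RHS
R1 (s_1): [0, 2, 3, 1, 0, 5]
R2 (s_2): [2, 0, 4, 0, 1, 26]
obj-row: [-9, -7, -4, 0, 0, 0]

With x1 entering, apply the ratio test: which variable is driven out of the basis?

s_2

Column x1 entries and ratios — s_1: 0 ≤ 0, skip; s_2: 26/2 = 13.
Smallest ratio is 13 in the row of s_2, so s_2 leaves.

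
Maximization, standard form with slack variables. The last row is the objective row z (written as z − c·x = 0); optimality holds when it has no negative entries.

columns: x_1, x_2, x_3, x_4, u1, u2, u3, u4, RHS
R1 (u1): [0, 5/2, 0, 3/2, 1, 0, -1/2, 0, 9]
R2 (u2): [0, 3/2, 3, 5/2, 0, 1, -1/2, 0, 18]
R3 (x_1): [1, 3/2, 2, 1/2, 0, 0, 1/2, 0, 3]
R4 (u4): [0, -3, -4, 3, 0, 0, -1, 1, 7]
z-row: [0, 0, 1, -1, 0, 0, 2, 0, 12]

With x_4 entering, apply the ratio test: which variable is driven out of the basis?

u4

Column x_4 entries and ratios — u1: 9/(3/2) = 6; u2: 18/(5/2) = 36/5; x_1: 3/(1/2) = 6; u4: 7/3 = 7/3.
Smallest ratio is 7/3 in the row of u4, so u4 leaves.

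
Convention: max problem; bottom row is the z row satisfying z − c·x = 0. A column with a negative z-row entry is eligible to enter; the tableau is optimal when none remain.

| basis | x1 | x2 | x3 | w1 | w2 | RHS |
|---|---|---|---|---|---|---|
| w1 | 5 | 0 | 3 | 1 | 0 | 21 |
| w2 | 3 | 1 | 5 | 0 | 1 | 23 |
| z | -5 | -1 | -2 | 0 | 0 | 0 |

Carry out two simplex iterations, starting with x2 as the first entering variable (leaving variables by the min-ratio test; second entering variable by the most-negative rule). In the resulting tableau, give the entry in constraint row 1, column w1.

1/5

Ratio test on column x2 — row 1: entry 0 ≤ 0; row 2: 23/1 = 23. Minimum is 23 at row 2 (w2 leaves); pivot element 1.
Divide row 2 by 1; eliminate column x2 from the other rows.
Second iteration: most negative z-row entry is -2 in column x1, so x1 enters.
Ratio test on column x1 — row 1: 21/5 = 21/5; row 2: 23/3 = 23/3. Minimum is 21/5 at row 1 (w1 leaves); pivot element 5.
Divide row 1 by 5; eliminate column x1 from the other rows.
After both pivots, the entry at constraint row 1, column w1 is 1/5.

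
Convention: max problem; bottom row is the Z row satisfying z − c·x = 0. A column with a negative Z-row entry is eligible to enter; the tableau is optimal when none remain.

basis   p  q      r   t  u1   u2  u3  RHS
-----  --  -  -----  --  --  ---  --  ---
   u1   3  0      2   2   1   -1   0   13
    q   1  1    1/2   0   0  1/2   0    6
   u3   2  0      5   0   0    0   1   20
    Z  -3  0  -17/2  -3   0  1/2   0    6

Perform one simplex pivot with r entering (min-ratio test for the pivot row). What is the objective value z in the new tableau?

40

Ratio test on column r — row 1: 13/2 = 13/2; row 2: 6/(1/2) = 12; row 3: 20/5 = 4. Minimum is 4 at row 3 (u3 leaves); pivot element 5.
Pivot on row 3; the Z-row RHS becomes 6 − (-17/2)·4 = 40.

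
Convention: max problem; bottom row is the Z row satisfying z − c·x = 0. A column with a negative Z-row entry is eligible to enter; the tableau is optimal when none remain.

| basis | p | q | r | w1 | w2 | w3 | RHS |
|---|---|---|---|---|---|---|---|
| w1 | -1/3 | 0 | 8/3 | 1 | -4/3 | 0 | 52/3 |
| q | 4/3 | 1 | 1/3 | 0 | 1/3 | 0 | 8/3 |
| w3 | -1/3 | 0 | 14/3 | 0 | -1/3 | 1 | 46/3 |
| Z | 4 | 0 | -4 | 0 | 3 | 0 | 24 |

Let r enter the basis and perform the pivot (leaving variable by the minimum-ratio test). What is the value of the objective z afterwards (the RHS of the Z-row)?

Ratio test on column r — row 1: (52/3)/(8/3) = 13/2; row 2: (8/3)/(1/3) = 8; row 3: (46/3)/(14/3) = 23/7. Minimum is 23/7 at row 3 (w3 leaves); pivot element 14/3.
Pivot on row 3; the Z-row RHS becomes 24 − (-4)·(23/7) = 260/7.

260/7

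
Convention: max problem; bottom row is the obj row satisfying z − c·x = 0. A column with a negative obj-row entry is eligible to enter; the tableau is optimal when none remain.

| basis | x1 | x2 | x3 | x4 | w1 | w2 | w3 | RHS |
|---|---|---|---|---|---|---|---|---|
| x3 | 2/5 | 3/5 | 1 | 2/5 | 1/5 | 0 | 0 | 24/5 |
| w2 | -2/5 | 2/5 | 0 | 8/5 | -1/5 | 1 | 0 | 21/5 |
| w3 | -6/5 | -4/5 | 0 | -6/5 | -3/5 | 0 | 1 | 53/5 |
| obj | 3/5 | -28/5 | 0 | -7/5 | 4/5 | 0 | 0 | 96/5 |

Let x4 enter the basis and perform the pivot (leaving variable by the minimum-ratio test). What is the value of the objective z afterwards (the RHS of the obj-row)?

183/8

Ratio test on column x4 — row 1: (24/5)/(2/5) = 12; row 2: (21/5)/(8/5) = 21/8; row 3: entry -6/5 ≤ 0. Minimum is 21/8 at row 2 (w2 leaves); pivot element 8/5.
Pivot on row 2; the obj-row RHS becomes 96/5 − (-7/5)·(21/8) = 183/8.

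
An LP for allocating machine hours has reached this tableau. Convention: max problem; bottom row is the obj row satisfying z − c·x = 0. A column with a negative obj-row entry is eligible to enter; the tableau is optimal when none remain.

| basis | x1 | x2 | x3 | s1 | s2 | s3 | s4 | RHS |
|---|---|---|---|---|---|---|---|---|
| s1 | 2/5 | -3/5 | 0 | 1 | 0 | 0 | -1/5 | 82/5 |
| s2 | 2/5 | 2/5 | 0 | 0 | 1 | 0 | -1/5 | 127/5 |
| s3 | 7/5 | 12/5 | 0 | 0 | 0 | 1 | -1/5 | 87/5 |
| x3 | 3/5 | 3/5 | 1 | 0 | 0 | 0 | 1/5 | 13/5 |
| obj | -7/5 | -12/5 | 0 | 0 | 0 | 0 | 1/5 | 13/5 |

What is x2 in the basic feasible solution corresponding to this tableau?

0

x2 is not in the basis, so in the current basic feasible solution x2 = 0.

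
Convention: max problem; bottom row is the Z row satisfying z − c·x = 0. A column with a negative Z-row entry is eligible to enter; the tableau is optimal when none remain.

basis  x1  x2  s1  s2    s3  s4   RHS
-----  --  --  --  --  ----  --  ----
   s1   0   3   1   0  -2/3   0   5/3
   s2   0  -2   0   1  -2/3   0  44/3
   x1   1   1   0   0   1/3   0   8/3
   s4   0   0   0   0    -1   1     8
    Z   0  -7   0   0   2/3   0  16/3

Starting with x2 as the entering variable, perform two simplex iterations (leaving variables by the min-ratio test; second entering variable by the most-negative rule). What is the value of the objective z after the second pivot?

63/5

Ratio test on column x2 — row 1: (5/3)/3 = 5/9; row 2: entry -2 ≤ 0; row 3: (8/3)/1 = 8/3; row 4: entry 0 ≤ 0. Minimum is 5/9 at row 1 (s1 leaves); pivot element 3.
Pivot on row 1; the Z-row RHS becomes 16/3 − (-7)·(5/9) = 83/9.
Next entering variable (most negative Z-row entry -8/9): s3.
Ratio test on column s3 — row 1: entry -2/9 ≤ 0; row 2: entry -10/9 ≤ 0; row 3: (19/9)/(5/9) = 19/5; row 4: entry -1 ≤ 0. Minimum is 19/5 at row 3 (x1 leaves); pivot element 5/9.
After the second pivot the Z-row RHS is 83/9 − (-8/9)·(19/5) = 63/5.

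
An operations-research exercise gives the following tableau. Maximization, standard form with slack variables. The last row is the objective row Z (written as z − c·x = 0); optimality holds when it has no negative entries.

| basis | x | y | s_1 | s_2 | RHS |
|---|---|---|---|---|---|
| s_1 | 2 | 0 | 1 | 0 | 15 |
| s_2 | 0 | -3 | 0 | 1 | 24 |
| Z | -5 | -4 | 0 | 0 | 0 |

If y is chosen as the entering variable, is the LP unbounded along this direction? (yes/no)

yes

Every constraint-row entry in column y is ≤ 0, so increasing y is unbounded.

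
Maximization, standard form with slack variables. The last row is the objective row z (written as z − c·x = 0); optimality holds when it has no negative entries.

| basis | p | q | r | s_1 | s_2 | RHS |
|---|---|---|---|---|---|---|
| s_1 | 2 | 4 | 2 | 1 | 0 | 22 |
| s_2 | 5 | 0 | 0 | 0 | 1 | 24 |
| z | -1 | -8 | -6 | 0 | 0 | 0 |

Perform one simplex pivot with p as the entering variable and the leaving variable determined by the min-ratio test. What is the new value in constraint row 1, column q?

4

Ratio test on column p — row 1: 22/2 = 11; row 2: 24/5 = 24/5. Minimum is 24/5 at row 2 (s_2 leaves); pivot element 5.
Divide row 2 by 5; eliminate column p from the other rows.
Row 1 update in column q: 4 − 2·0 = 4.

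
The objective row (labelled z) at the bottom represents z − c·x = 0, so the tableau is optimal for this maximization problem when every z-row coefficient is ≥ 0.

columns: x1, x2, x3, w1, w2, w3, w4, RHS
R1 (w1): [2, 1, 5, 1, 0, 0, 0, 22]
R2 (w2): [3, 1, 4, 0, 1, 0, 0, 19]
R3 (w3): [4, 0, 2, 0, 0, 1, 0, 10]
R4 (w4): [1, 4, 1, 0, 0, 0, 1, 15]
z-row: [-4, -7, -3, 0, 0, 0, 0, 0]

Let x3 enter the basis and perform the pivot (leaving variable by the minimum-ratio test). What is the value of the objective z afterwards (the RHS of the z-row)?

Ratio test on column x3 — row 1: 22/5 = 22/5; row 2: 19/4 = 19/4; row 3: 10/2 = 5; row 4: 15/1 = 15. Minimum is 22/5 at row 1 (w1 leaves); pivot element 5.
Pivot on row 1; the z-row RHS becomes 0 − (-3)·(22/5) = 66/5.

66/5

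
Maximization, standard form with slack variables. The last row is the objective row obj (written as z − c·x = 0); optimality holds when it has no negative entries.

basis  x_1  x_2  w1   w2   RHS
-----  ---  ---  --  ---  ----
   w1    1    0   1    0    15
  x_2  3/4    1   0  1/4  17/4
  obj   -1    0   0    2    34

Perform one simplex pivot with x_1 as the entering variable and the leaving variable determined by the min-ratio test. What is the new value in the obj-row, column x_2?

Ratio test on column x_1 — row 1: 15/1 = 15; row 2: (17/4)/(3/4) = 17/3. Minimum is 17/3 at row 2 (x_2 leaves); pivot element 3/4.
Divide row 2 by 3/4; eliminate column x_1 from the other rows.
obj-row update in column x_2: 0 − (-1)·(4/3) = 4/3.

4/3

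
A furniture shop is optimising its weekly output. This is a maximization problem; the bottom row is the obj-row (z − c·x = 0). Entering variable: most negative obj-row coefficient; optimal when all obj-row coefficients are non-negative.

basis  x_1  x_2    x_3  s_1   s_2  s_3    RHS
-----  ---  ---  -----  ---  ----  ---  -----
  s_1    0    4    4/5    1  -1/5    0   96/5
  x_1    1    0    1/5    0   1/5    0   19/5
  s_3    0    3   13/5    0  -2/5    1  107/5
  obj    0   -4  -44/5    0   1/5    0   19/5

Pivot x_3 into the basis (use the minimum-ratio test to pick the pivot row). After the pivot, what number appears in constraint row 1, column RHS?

164/13

Ratio test on column x_3 — row 1: (96/5)/(4/5) = 24; row 2: (19/5)/(1/5) = 19; row 3: (107/5)/(13/5) = 107/13. Minimum is 107/13 at row 3 (s_3 leaves); pivot element 13/5.
Divide row 3 by 13/5; eliminate column x_3 from the other rows.
Row 1 update in column RHS: 96/5 − (4/5)·(107/13) = 164/13.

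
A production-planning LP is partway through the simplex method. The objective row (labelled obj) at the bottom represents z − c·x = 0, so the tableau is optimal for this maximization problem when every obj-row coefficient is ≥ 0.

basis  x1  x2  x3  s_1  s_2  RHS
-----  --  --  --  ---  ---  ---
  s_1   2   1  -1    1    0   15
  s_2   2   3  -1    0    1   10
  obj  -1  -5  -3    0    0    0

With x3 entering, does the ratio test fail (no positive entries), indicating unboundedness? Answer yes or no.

yes

Every constraint-row entry in column x3 is ≤ 0, so increasing x3 is unbounded.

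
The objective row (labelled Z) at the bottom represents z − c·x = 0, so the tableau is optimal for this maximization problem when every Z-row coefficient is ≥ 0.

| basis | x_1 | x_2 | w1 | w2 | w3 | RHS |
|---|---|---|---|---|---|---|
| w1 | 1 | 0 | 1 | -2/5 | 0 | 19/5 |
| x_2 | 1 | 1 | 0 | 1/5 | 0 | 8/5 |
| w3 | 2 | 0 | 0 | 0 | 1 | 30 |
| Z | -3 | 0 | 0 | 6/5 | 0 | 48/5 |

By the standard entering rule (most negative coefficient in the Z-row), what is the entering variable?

x_1

Negative Z-row entries: x_1: -3.
The most negative is -3 in column x_1, so x_1 enters.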